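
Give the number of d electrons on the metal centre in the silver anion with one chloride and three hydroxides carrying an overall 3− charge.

d10

Each chloride is −1; each hydroxide is −1; balancing the −3 overall charge requires Ag(I).
Silver is a group-11 element; Ag(I) is therefore d¹⁰.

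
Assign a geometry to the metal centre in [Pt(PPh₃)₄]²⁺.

Ligand charges: triphenylphosphine is neutral. With an overall charge of +2 the platinum centre must be in the +2 oxidation state.
Pt sits in group 10, so the d-electron count is 10 − 2 = 8.
With 4 monodentate ligands the coordination number is 4.
A 5d d⁸ ion has a large crystal-field splitting; square planar leaves the high-energy d_{x²−y²} orbital empty and maximises CFSE.

square planar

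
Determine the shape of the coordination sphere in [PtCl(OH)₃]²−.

Summing ligand charges against the −2 overall charge gives an oxidation state of +2 for platinum.
Pt sits in group 10, so the d-electron count is 10 − 2 = 8.
Coordination number: 4.
A 5d d⁸ ion has a large crystal-field splitting; square planar leaves the high-energy d_{x²−y²} orbital empty and maximises CFSE.

square planar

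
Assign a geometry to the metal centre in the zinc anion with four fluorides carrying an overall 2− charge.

Each fluoride is −1; balancing the −2 overall charge requires Zn(II).
Group 12 minus oxidation state 2 gives a d¹⁰ configuration.
With 4 monodentate ligands the coordination number is 4.
A d¹⁰ ion has no crystal-field stabilisation preference between square planar and tetrahedral, so four ligands adopt the sterically favoured tetrahedral geometry.

tetrahedral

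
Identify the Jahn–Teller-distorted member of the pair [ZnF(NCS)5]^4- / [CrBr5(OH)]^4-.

[CrBr5(OH)]^4-

[ZnF(NCS)5]^4-: Ligand charges: each fluoride is −1; each isothiocyanate is −1. With an overall charge of −4 the zinc centre must be in the +2 oxidation state. Zinc is a group-12 element; Zn(II) is therefore d¹⁰. The d¹⁰ configuration leaves the e_g set evenly filled (or empty) — no strong Jahn–Teller driving force.
[CrBr5(OH)]^4-: Summing ligand charges against the −4 overall charge gives an oxidation state of +2 for chromium. Group 6 minus oxidation state 2 gives a d⁴ configuration. Bromide and hydroxide are weak-field ligands for a first-row metal, so the complex is high-spin. The t₂g³e_g¹ (high-spin) configuration has an unevenly filled e_g set; the Jahn–Teller theorem predicts a tetragonal distortion (typically axial elongation) to lift the degeneracy.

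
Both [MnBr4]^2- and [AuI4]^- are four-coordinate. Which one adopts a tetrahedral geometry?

[MnBr4]^2-

For [MnBr4]^2-: Ligand charges: each bromide is −1. With an overall charge of −2 the manganese centre must be in the +2 oxidation state. Mn sits in group 7, so the d-electron count is 7 − 2 = 5. A high-spin d⁵ ion has zero CFSE in either geometry, so four ligands adopt the sterically favoured tetrahedral geometry. → tetrahedral.
For [AuI4]^-: Summing ligand charges against the −1 overall charge gives an oxidation state of +3 for gold. Gold is a group-11 element; Au(III) is therefore d⁸. A 5d d⁸ ion has a large crystal-field splitting; square planar leaves the high-energy d_{x²−y²} orbital empty and maximises CFSE. → square planar.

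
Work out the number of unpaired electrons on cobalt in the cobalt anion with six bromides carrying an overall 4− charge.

Ligand charges: each bromide is −1. With an overall charge of −4 the cobalt centre must be in the +2 oxidation state.
Cobalt is a group-9 element; Co(II) is therefore d⁷.
The spin state decides the count: Bromide is a weak-field ligand for a first-row metal, so the complex is high-spin.
An octahedral high-spin d⁷ ion is t₂g⁵e_g², giving 3 unpaired electrons.

3 unpaired electrons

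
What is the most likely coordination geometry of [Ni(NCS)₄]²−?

tetrahedral

Each isothiocyanate is −1; balancing the −2 overall charge requires Ni(II).
Group 10 minus oxidation state 2 gives a d⁸ configuration.
Coordination number: 4.
Isothiocyanate is a weak-field ligand.
With weak-field ligands the CFSE gain from square planar is small, so a 3d d⁸ ion takes the sterically preferred tetrahedral geometry.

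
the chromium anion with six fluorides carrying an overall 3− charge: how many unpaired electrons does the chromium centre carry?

3 unpaired electrons

Each fluoride is −1; balancing the −3 overall charge requires Cr(III).
Group 6 minus oxidation state 3 gives a d³ configuration.
In an octahedral field the d³ configuration is t₂g³e_g⁰ (only one arrangement possible), giving 3 unpaired electrons.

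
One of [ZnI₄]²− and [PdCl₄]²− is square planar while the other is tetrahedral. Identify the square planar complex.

[PdCl₄]²−

For [ZnI₄]²−: Each iodide is −1; balancing the −2 overall charge requires Zn(II). Zn sits in group 12, so the d-electron count is 12 − 2 = 10. A d¹⁰ ion has no crystal-field stabilisation preference between square planar and tetrahedral, so four ligands adopt the sterically favoured tetrahedral geometry. → tetrahedral.
For [PdCl₄]²−: Each chloride is −1; balancing the −2 overall charge requires Pd(II). Group 10 minus oxidation state 2 gives a d⁸ configuration. A 4d d⁸ ion has a large crystal-field splitting; square planar leaves the high-energy d_{x²−y²} orbital empty and maximises CFSE. → square planar.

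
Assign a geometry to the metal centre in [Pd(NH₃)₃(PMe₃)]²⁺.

square planar

Summing ligand charges against the +2 overall charge gives an oxidation state of +2 for palladium.
Pd sits in group 10, so the d-electron count is 10 − 2 = 8.
With 4 monodentate ligands the coordination number is 4.
A 4d d⁸ ion has a large crystal-field splitting; square planar leaves the high-energy d_{x²−y²} orbital empty and maximises CFSE.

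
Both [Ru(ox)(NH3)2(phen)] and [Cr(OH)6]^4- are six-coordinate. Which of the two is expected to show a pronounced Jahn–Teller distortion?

[Ru(ox)(NH3)2(phen)]: Ligand charges: each oxalate is −2; ammonia is neutral; 1,10-phenanthroline is neutral. With an overall charge of 0 the ruthenium centre must be in the +2 oxidation state. Ruthenium is a group-8 element; Ru(II) is therefore d⁶. A 4d ion has a large Δₒ and is invariably low-spin. The d⁶ configuration leaves the e_g set evenly filled (or empty) — no strong Jahn–Teller driving force.
[Cr(OH)6]^4-: Summing ligand charges against the −4 overall charge gives an oxidation state of +2 for chromium. Chromium is a group-6 element; Cr(II) is therefore d⁴. Hydroxide is a weak-field ligand for a first-row metal, so the complex is high-spin. The t₂g³e_g¹ (high-spin) configuration has an unevenly filled e_g set; the Jahn–Teller theorem predicts a tetragonal distortion (typically axial elongation) to lift the degeneracy.

[Cr(OH)6]^4-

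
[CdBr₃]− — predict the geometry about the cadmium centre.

Ligand charges: each bromide is −1. With an overall charge of −1 the cadmium centre must be in the +2 oxidation state.
Cadmium is a group-12 element; Cd(II) is therefore d¹⁰.
With 3 monodentate ligands the coordination number is 3.
Three ligands around a d¹⁰ centre minimise repulsion in a trigonal-planar arrangement.

trigonal planar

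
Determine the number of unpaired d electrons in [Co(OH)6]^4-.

Summing ligand charges against the −4 overall charge gives an oxidation state of +2 for cobalt.
Cobalt is a group-9 element; Co(II) is therefore d⁷.
The spin state decides the count: Hydroxide is a weak-field ligand for a first-row metal, so the complex is high-spin.
An octahedral high-spin d⁷ ion is t₂g⁵e_g², giving 3 unpaired electrons.

3 unpaired electrons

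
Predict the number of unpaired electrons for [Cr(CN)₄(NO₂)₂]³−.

Each cyanide is −1; each nitro (N-bound nitrite) is −1; balancing the −3 overall charge requires Cr(III).
Cr sits in group 6, so the d-electron count is 6 − 3 = 3.
In an octahedral field the d³ configuration is t₂g³e_g⁰ (only one arrangement possible), giving 3 unpaired electrons.

3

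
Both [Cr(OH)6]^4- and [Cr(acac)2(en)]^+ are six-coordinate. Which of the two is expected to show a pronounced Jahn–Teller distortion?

[Cr(OH)6]^4-

[Cr(OH)6]^4-: Summing ligand charges against the −4 overall charge gives an oxidation state of +2 for chromium. Cr sits in group 6, so the d-electron count is 6 − 2 = 4. Hydroxide is a weak-field ligand for a first-row metal, so the complex is high-spin. The t₂g³e_g¹ (high-spin) configuration has an unevenly filled e_g set; the Jahn–Teller theorem predicts a tetragonal distortion (typically axial elongation) to lift the degeneracy.
[Cr(acac)2(en)]^+: Ligand charges: each acetylacetonate is −1; ethylenediamine is neutral. With an overall charge of +1 the chromium centre must be in the +3 oxidation state. Cr sits in group 6, so the d-electron count is 6 − 3 = 3. The d³ configuration leaves the e_g set evenly filled (or empty) — no strong Jahn–Teller driving force.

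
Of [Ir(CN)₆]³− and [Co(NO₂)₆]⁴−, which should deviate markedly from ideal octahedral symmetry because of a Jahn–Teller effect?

[Ir(CN)₆]³−: Summing ligand charges against the −3 overall charge gives an oxidation state of +3 for iridium. Ir sits in group 9, so the d-electron count is 9 − 3 = 6. A 5d ion has a large Δₒ and is invariably low-spin. The d⁶ configuration leaves the e_g set evenly filled (or empty) — no strong Jahn–Teller driving force.
[Co(NO₂)₆]⁴−: Ligand charges: each nitro (N-bound nitrite) is −1. With an overall charge of −4 the cobalt centre must be in the +2 oxidation state. Group 9 minus oxidation state 2 gives a d⁷ configuration. Nitro (N-bound nitrite) is a strong-field ligand (high in the spectrochemical series) for a first-row metal, so the complex is low-spin. The t₂g⁶e_g¹ (low-spin) configuration has an unevenly filled e_g set; the Jahn–Teller theorem predicts a tetragonal distortion (typically axial elongation) to lift the degeneracy.

[Co(NO₂)₆]⁴−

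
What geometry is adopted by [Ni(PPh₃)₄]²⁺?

Triphenylphosphine is neutral; balancing the +2 overall charge requires Ni(II).
Ni sits in group 10, so the d-electron count is 10 − 2 = 8.
Coordination number: 4.
Triphenylphosphine is a strong-field ligand (high in the spectrochemical series).
A 3d d⁸ ion with strong-field ligands gains enough CFSE to favour square planar over tetrahedral.

square planar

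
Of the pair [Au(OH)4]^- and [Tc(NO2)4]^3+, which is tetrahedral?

For [Au(OH)4]^-: Each hydroxide is −1; balancing the −1 overall charge requires Au(III). Gold is a group-11 element; Au(III) is therefore d⁸. A 5d d⁸ ion has a large crystal-field splitting; square planar leaves the high-energy d_{x²−y²} orbital empty and maximises CFSE. → square planar.
For [Tc(NO2)4]^3+: Summing ligand charges against the +3 overall charge gives an oxidation state of +7 for technetium. Technetium is a group-7 element; Tc(VII) is therefore d⁰. A d⁰ ion has no crystal-field stabilisation preference between square planar and tetrahedral, so four ligands adopt the sterically favoured tetrahedral geometry. → tetrahedral.

[Tc(NO2)4]^3+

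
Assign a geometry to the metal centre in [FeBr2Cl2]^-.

tetrahedral

Each bromide is −1; each chloride is −1; balancing the −1 overall charge requires Fe(III).
Iron is a group-8 element; Fe(III) is therefore d⁵.
Coordination number: 4.
Bromide and chloride are weak-field ligands.
A high-spin d⁵ ion has zero CFSE in either geometry, so four ligands adopt the sterically favoured tetrahedral geometry.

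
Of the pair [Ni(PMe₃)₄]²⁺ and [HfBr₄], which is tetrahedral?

For [Ni(PMe₃)₄]²⁺: Trimethylphosphine is neutral; balancing the +2 overall charge requires Ni(II). Group 10 minus oxidation state 2 gives a d⁸ configuration. Trimethylphosphine is a strong-field ligand (high in the spectrochemical series). A 3d d⁸ ion with strong-field ligands gains enough CFSE to favour square planar over tetrahedral. → square planar.
For [HfBr₄]: Ligand charges: each bromide is −1. With an overall charge of 0 the hafnium centre must be in the +4 oxidation state. Hf sits in group 4, so the d-electron count is 4 − 4 = 0. A d⁰ ion has no crystal-field stabilisation preference between square planar and tetrahedral, so four ligands adopt the sterically favoured tetrahedral geometry. → tetrahedral.

[HfBr₄]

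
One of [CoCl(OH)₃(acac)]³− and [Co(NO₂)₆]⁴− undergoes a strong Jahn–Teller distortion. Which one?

[CoCl(OH)₃(acac)]³−: Ligand charges: each chloride is −1; each hydroxide is −1; each acetylacetonate is −1. With an overall charge of −3 the cobalt centre must be in the +2 oxidation state. Co sits in group 9, so the d-electron count is 9 − 2 = 7. Acetylacetonate, chloride, and hydroxide are weak-field ligands for a first-row metal, so the complex is high-spin. The d⁷ configuration leaves the e_g set evenly filled (or empty) — no strong Jahn–Teller driving force.
[Co(NO₂)₆]⁴−: Summing ligand charges against the −4 overall charge gives an oxidation state of +2 for cobalt. Co sits in group 9, so the d-electron count is 9 − 2 = 7. Nitro (N-bound nitrite) is a strong-field ligand (high in the spectrochemical series) for a first-row metal, so the complex is low-spin. The t₂g⁶e_g¹ (low-spin) configuration has an unevenly filled e_g set; the Jahn–Teller theorem predicts a tetragonal distortion (typically axial elongation) to lift the degeneracy.

[Co(NO₂)₆]⁴−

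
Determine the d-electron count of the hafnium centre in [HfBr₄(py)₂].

Summing ligand charges against the 0 overall charge gives an oxidation state of +4 for hafnium.
Hafnium is a group-4 element; Hf(IV) is therefore d⁰.

d0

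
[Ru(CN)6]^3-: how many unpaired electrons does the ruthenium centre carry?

Summing ligand charges against the −3 overall charge gives an oxidation state of +3 for ruthenium.
Ru sits in group 8, so the d-electron count is 8 − 3 = 5.
The spin state decides the count: a 4d ion has a large Δₒ and is invariably low-spin.
An octahedral low-spin d⁵ ion is t₂g⁵e_g⁰, giving 1 unpaired electron.

1 unpaired electron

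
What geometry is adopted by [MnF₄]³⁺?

Each fluoride is −1; balancing the +3 overall charge requires Mn(VII).
Group 7 minus oxidation state 7 gives a d⁰ configuration.
Coordination number: 4.
A d⁰ ion has no crystal-field stabilisation preference between square planar and tetrahedral, so four ligands adopt the sterically favoured tetrahedral geometry.

tetrahedral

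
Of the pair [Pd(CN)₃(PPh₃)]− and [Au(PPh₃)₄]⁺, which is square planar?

For [Pd(CN)₃(PPh₃)]−: Each cyanide is −1; triphenylphosphine is neutral; balancing the −1 overall charge requires Pd(II). Palladium is a group-10 element; Pd(II) is therefore d⁸. A 4d d⁸ ion has a large crystal-field splitting; square planar leaves the high-energy d_{x²−y²} orbital empty and maximises CFSE. → square planar.
For [Au(PPh₃)₄]⁺: Summing ligand charges against the +1 overall charge gives an oxidation state of +1 for gold. Au sits in group 11, so the d-electron count is 11 − 1 = 10. A d¹⁰ ion has no crystal-field stabilisation preference between square planar and tetrahedral, so four ligands adopt the sterically favoured tetrahedral geometry. → tetrahedral.

[Pd(CN)₃(PPh₃)]−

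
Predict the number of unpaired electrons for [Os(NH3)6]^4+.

2 unpaired electrons

Ammonia is neutral; balancing the +4 overall charge requires Os(IV).
Osmium is a group-8 element; Os(IV) is therefore d⁴.
The spin state decides the count: a 5d ion has a large Δₒ and is invariably low-spin.
An octahedral low-spin d⁴ ion is t₂g⁴e_g⁰, giving 2 unpaired electrons.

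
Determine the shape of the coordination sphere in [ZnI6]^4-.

octahedral

Ligand charges: each iodide is −1. With an overall charge of −4 the zinc centre must be in the +2 oxidation state.
Group 12 minus oxidation state 2 gives a d¹⁰ configuration.
With 6 monodentate ligands the coordination number is 6.
Six donors around a single metal centre give an octahedral coordination sphere.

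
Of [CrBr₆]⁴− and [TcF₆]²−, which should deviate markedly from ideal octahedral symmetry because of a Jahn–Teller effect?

[CrBr₆]⁴−: Ligand charges: each bromide is −1. With an overall charge of −4 the chromium centre must be in the +2 oxidation state. Cr sits in group 6, so the d-electron count is 6 − 2 = 4. Bromide is a weak-field ligand for a first-row metal, so the complex is high-spin. The t₂g³e_g¹ (high-spin) configuration has an unevenly filled e_g set; the Jahn–Teller theorem predicts a tetragonal distortion (typically axial elongation) to lift the degeneracy.
[TcF₆]²−: Each fluoride is −1; balancing the −2 overall charge requires Tc(IV). Technetium is a group-7 element; Tc(IV) is therefore d³. The d³ configuration leaves the e_g set evenly filled (or empty) — no strong Jahn–Teller driving force.

[CrBr₆]⁴−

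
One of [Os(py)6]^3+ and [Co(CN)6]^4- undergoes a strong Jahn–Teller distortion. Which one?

[Os(py)6]^3+: Summing ligand charges against the +3 overall charge gives an oxidation state of +3 for osmium. Group 8 minus oxidation state 3 gives a d⁵ configuration. A 5d ion has a large Δₒ and is invariably low-spin. The d⁵ configuration leaves the e_g set evenly filled (or empty) — no strong Jahn–Teller driving force.
[Co(CN)6]^4-: Each cyanide is −1; balancing the −4 overall charge requires Co(II). Co sits in group 9, so the d-electron count is 9 − 2 = 7. Cyanide is a strong-field ligand (high in the spectrochemical series) for a first-row metal, so the complex is low-spin. The t₂g⁶e_g¹ (low-spin) configuration has an unevenly filled e_g set; the Jahn–Teller theorem predicts a tetragonal distortion (typically axial elongation) to lift the degeneracy.

[Co(CN)6]^4-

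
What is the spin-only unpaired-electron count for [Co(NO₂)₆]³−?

Summing ligand charges against the −3 overall charge gives an oxidation state of +3 for cobalt.
Cobalt is a group-9 element; Co(III) is therefore d⁶.
The spin state decides the count: Co(III) has an exceptionally large octahedral splitting and is low-spin with essentially every ligand except fluoride.
An octahedral low-spin d⁶ ion is t₂g⁶e_g⁰, giving 0 unpaired electrons.

0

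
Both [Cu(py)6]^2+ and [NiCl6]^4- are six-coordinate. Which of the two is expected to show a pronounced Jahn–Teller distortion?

[Cu(py)6]^2+

[Cu(py)6]^2+: Summing ligand charges against the +2 overall charge gives an oxidation state of +2 for copper. Copper is a group-11 element; Cu(II) is therefore d⁹. The t₂g⁶e_g³ configuration has an unevenly filled e_g set; the Jahn–Teller theorem predicts a tetragonal distortion (typically axial elongation) to lift the degeneracy.
[NiCl6]^4-: Summing ligand charges against the −4 overall charge gives an oxidation state of +2 for nickel. Ni sits in group 10, so the d-electron count is 10 − 2 = 8. The d⁸ configuration leaves the e_g set evenly filled (or empty) — no strong Jahn–Teller driving force.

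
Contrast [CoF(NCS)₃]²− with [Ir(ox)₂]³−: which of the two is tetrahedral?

For [CoF(NCS)₃]²−: Each fluoride is −1; each isothiocyanate is −1; balancing the −2 overall charge requires Co(II). Cobalt is a group-9 element; Co(II) is therefore d⁷. For a high-spin 3d d⁷ ion with weak-field ligands the small Δₜ gives little square-planar CFSE advantage, so four ligands adopt the sterically favoured tetrahedral geometry. → tetrahedral.
For [Ir(ox)₂]³−: Summing ligand charges against the −3 overall charge gives an oxidation state of +1 for iridium. Group 9 minus oxidation state 1 gives a d⁸ configuration. A 5d d⁸ ion has a large crystal-field splitting; square planar leaves the high-energy d_{x²−y²} orbital empty and maximises CFSE. → square planar.

[CoF(NCS)₃]²−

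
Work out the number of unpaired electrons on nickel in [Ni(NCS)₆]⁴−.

2 unpaired electrons

Each isothiocyanate is −1; balancing the −4 overall charge requires Ni(II).
Group 10 minus oxidation state 2 gives a d⁸ configuration.
In an octahedral field the d⁸ configuration is t₂g⁶e_g² (only one arrangement possible), giving 2 unpaired electrons.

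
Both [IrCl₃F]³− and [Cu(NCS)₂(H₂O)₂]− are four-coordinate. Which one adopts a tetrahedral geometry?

[Cu(NCS)₂(H₂O)₂]−

For [IrCl₃F]³−: Summing ligand charges against the −3 overall charge gives an oxidation state of +1 for iridium. Iridium is a group-9 element; Ir(I) is therefore d⁸. A 5d d⁸ ion has a large crystal-field splitting; square planar leaves the high-energy d_{x²−y²} orbital empty and maximises CFSE. → square planar.
For [Cu(NCS)₂(H₂O)₂]−: Each isothiocyanate is −1; water is neutral; balancing the −1 overall charge requires Cu(I). Group 11 minus oxidation state 1 gives a d¹⁰ configuration. A d¹⁰ ion has no crystal-field stabilisation preference between square planar and tetrahedral, so four ligands adopt the sterically favoured tetrahedral geometry. → tetrahedral.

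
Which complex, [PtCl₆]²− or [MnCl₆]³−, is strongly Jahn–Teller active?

[MnCl₆]³−

[PtCl₆]²−: Ligand charges: each chloride is −1. With an overall charge of −2 the platinum centre must be in the +4 oxidation state. Group 10 minus oxidation state 4 gives a d⁶ configuration. A 5d ion has a large Δₒ and is invariably low-spin. The d⁶ configuration leaves the e_g set evenly filled (or empty) — no strong Jahn–Teller driving force.
[MnCl₆]³−: Each chloride is −1; balancing the −3 overall charge requires Mn(III). Mn sits in group 7, so the d-electron count is 7 − 3 = 4. Chloride is a weak-field ligand for a first-row metal, so the complex is high-spin. The t₂g³e_g¹ (high-spin) configuration has an unevenly filled e_g set; the Jahn–Teller theorem predicts a tetragonal distortion (typically axial elongation) to lift the degeneracy.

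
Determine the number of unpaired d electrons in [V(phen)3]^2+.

3

Ligand charges: 1,10-phenanthroline is neutral. With an overall charge of +2 the vanadium centre must be in the +2 oxidation state.
Vanadium is a group-5 element; V(II) is therefore d³.
Counting donor atoms: 3×1,10-phenanthroline (bidentate) → 6 donors. Coordination number = 6.
In an octahedral field the d³ configuration is t₂g³e_g⁰ (only one arrangement possible), giving 3 unpaired electrons.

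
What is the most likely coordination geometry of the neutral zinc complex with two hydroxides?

Each hydroxide is −1; balancing the 0 overall charge requires Zn(II).
Group 12 minus oxidation state 2 gives a d¹⁰ configuration.
With 2 monodentate ligands the coordination number is 2.
A d¹⁰ ion with only two ligands adopts a linear arrangement (sp hybridisation; no CFSE preference).

linear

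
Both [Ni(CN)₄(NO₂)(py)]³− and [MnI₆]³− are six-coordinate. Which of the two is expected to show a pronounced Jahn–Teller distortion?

[MnI₆]³−

[Ni(CN)₄(NO₂)(py)]³−: Ligand charges: each cyanide is −1; each nitro (N-bound nitrite) is −1; pyridine is neutral. With an overall charge of −3 the nickel centre must be in the +2 oxidation state. Nickel is a group-10 element; Ni(II) is therefore d⁸. The d⁸ configuration leaves the e_g set evenly filled (or empty) — no strong Jahn–Teller driving force.
[MnI₆]³−: Each iodide is −1; balancing the −3 overall charge requires Mn(III). Group 7 minus oxidation state 3 gives a d⁴ configuration. Iodide is a weak-field ligand for a first-row metal, so the complex is high-spin. The t₂g³e_g¹ (high-spin) configuration has an unevenly filled e_g set; the Jahn–Teller theorem predicts a tetragonal distortion (typically axial elongation) to lift the degeneracy.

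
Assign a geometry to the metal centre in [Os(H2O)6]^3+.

octahedral

Water is neutral; balancing the +3 overall charge requires Os(III).
Osmium is a group-8 element; Os(III) is therefore d⁵.
With 6 monodentate ligands the coordination number is 6.
Six donors around a single metal centre give an octahedral coordination sphere.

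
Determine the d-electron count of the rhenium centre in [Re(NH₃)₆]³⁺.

d4

Ammonia is neutral; balancing the +3 overall charge requires Re(III).
Re sits in group 7, so the d-electron count is 7 − 3 = 4.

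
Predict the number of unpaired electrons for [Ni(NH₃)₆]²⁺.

2 unpaired electrons

Summing ligand charges against the +2 overall charge gives an oxidation state of +2 for nickel.
Ni sits in group 10, so the d-electron count is 10 − 2 = 8.
In an octahedral field the d⁸ configuration is t₂g⁶e_g² (only one arrangement possible), giving 2 unpaired electrons.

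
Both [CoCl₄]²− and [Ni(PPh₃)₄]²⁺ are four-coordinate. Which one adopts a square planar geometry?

[Ni(PPh₃)₄]²⁺

For [CoCl₄]²−: Ligand charges: each chloride is −1. With an overall charge of −2 the cobalt centre must be in the +2 oxidation state. Cobalt is a group-9 element; Co(II) is therefore d⁷. For a high-spin 3d d⁷ ion with weak-field ligands the small Δₜ gives little square-planar CFSE advantage, so four ligands adopt the sterically favoured tetrahedral geometry. → tetrahedral.
For [Ni(PPh₃)₄]²⁺: Summing ligand charges against the +2 overall charge gives an oxidation state of +2 for nickel. Group 10 minus oxidation state 2 gives a d⁸ configuration. Triphenylphosphine is a strong-field ligand (high in the spectrochemical series). A 3d d⁸ ion with strong-field ligands gains enough CFSE to favour square planar over tetrahedral. → square planar.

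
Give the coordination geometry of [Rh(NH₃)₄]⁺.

Ligand charges: ammonia is neutral. With an overall charge of +1 the rhodium centre must be in the +1 oxidation state.
Rh sits in group 9, so the d-electron count is 9 − 1 = 8.
With 4 monodentate ligands the coordination number is 4.
A 4d d⁸ ion has a large crystal-field splitting; square planar leaves the high-energy d_{x²−y²} orbital empty and maximises CFSE.

square planar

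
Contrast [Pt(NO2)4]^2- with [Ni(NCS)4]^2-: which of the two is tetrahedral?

[Ni(NCS)4]^2-

For [Pt(NO2)4]^2-: Ligand charges: each nitro (N-bound nitrite) is −1. With an overall charge of −2 the platinum centre must be in the +2 oxidation state. Pt sits in group 10, so the d-electron count is 10 − 2 = 8. A 5d d⁸ ion has a large crystal-field splitting; square planar leaves the high-energy d_{x²−y²} orbital empty and maximises CFSE. → square planar.
For [Ni(NCS)4]^2-: Each isothiocyanate is −1; balancing the −2 overall charge requires Ni(II). Nickel is a group-10 element; Ni(II) is therefore d⁸. Isothiocyanate is a weak-field ligand. With weak-field ligands the CFSE gain from square planar is small, so a 3d d⁸ ion takes the sterically preferred tetrahedral geometry. → tetrahedral.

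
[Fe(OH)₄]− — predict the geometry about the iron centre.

Ligand charges: each hydroxide is −1. With an overall charge of −1 the iron centre must be in the +3 oxidation state.
Group 8 minus oxidation state 3 gives a d⁵ configuration.
Coordination number: 4.
Hydroxide is a weak-field ligand.
A high-spin d⁵ ion has zero CFSE in either geometry, so four ligands adopt the sterically favoured tetrahedral geometry.

tetrahedral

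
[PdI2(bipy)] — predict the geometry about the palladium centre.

square planar

Ligand charges: each iodide is −1; 2,2′-bipyridine is neutral. With an overall charge of 0 the palladium centre must be in the +2 oxidation state.
Pd sits in group 10, so the d-electron count is 10 − 2 = 8.
Counting donor atoms: 2×iodide (monodentate) → 2 donors; 1×2,2′-bipyridine (bidentate) → 2 donors. Coordination number = 4.
A 4d d⁸ ion has a large crystal-field splitting; square planar leaves the high-energy d_{x²−y²} orbital empty and maximises CFSE.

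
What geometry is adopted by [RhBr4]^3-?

square planar

Ligand charges: each bromide is −1. With an overall charge of −3 the rhodium centre must be in the +1 oxidation state.
Group 9 minus oxidation state 1 gives a d⁸ configuration.
With 4 monodentate ligands the coordination number is 4.
A 4d d⁸ ion has a large crystal-field splitting; square planar leaves the high-energy d_{x²−y²} orbital empty and maximises CFSE.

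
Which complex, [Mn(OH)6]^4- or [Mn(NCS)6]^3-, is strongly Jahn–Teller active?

[Mn(OH)6]^4-: Each hydroxide is −1; balancing the −4 overall charge requires Mn(II). Mn sits in group 7, so the d-electron count is 7 − 2 = 5. Hydroxide is a weak-field ligand for a first-row metal, so the complex is high-spin. The d⁵ configuration leaves the e_g set evenly filled (or empty) — no strong Jahn–Teller driving force.
[Mn(NCS)6]^3-: Each isothiocyanate is −1; balancing the −3 overall charge requires Mn(III). Group 7 minus oxidation state 3 gives a d⁴ configuration. Isothiocyanate is a weak-field ligand for a first-row metal, so the complex is high-spin. The t₂g³e_g¹ (high-spin) configuration has an unevenly filled e_g set; the Jahn–Teller theorem predicts a tetragonal distortion (typically axial elongation) to lift the degeneracy.

[Mn(NCS)6]^3-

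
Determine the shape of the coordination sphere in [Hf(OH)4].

tetrahedral

Each hydroxide is −1; balancing the 0 overall charge requires Hf(IV).
Hafnium is a group-4 element; Hf(IV) is therefore d⁰.
With 4 monodentate ligands the coordination number is 4.
A d⁰ ion has no crystal-field stabilisation preference between square planar and tetrahedral, so four ligands adopt the sterically favoured tetrahedral geometry.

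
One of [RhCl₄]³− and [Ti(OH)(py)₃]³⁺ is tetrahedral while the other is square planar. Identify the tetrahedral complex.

For [RhCl₄]³−: Ligand charges: each chloride is −1. With an overall charge of −3 the rhodium centre must be in the +1 oxidation state. Rh sits in group 9, so the d-electron count is 9 − 1 = 8. A 4d d⁸ ion has a large crystal-field splitting; square planar leaves the high-energy d_{x²−y²} orbital empty and maximises CFSE. → square planar.
For [Ti(OH)(py)₃]³⁺: Summing ligand charges against the +3 overall charge gives an oxidation state of +4 for titanium. Titanium is a group-4 element; Ti(IV) is therefore d⁰. A d⁰ ion has no crystal-field stabilisation preference between square planar and tetrahedral, so four ligands adopt the sterically favoured tetrahedral geometry. → tetrahedral.

[Ti(OH)(py)₃]³⁺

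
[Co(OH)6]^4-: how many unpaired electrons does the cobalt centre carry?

Ligand charges: each hydroxide is −1. With an overall charge of −4 the cobalt centre must be in the +2 oxidation state.
Group 9 minus oxidation state 2 gives a d⁷ configuration.
The spin state decides the count: Hydroxide is a weak-field ligand for a first-row metal, so the complex is high-spin.
An octahedral high-spin d⁷ ion is t₂g⁵e_g², giving 3 unpaired electrons.

3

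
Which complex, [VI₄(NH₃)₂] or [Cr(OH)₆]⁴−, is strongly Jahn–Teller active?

[VI₄(NH₃)₂]: Summing ligand charges against the 0 overall charge gives an oxidation state of +4 for vanadium. Vanadium is a group-5 element; V(IV) is therefore d¹. The d¹ configuration leaves the e_g set evenly filled (or empty) — no strong Jahn–Teller driving force.
[Cr(OH)₆]⁴−: Each hydroxide is −1; balancing the −4 overall charge requires Cr(II). Group 6 minus oxidation state 2 gives a d⁴ configuration. Hydroxide is a weak-field ligand for a first-row metal, so the complex is high-spin. The t₂g³e_g¹ (high-spin) configuration has an unevenly filled e_g set; the Jahn–Teller theorem predicts a tetragonal distortion (typically axial elongation) to lift the degeneracy.

[Cr(OH)₆]⁴−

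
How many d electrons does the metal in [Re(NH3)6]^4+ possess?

Ligand charges: ammonia is neutral. With an overall charge of +4 the rhenium centre must be in the +4 oxidation state.
Re sits in group 7, so the d-electron count is 7 − 4 = 3.

d³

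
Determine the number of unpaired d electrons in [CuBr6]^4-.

1

Ligand charges: each bromide is −1. With an overall charge of −4 the copper centre must be in the +2 oxidation state.
Group 11 minus oxidation state 2 gives a d⁹ configuration.
In an octahedral field the d⁹ configuration is t₂g⁶e_g³ (only one arrangement possible), giving 1 unpaired electron.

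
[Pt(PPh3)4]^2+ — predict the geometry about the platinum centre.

square planar

Summing ligand charges against the +2 overall charge gives an oxidation state of +2 for platinum.
Group 10 minus oxidation state 2 gives a d⁸ configuration.
Coordination number: 4.
A 5d d⁸ ion has a large crystal-field splitting; square planar leaves the high-energy d_{x²−y²} orbital empty and maximises CFSE.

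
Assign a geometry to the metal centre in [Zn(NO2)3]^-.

Each nitro (N-bound nitrite) is −1; balancing the −1 overall charge requires Zn(II).
Group 12 minus oxidation state 2 gives a d¹⁰ configuration.
Coordination number: 3.
Three ligands around a d¹⁰ centre minimise repulsion in a trigonal-planar arrangement.

trigonal planar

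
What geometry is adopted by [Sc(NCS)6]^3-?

Each isothiocyanate is −1; balancing the −3 overall charge requires Sc(III).
Scandium is a group-3 element; Sc(III) is therefore d⁰.
With 6 monodentate ligands the coordination number is 6.
Six donors around a single metal centre give an octahedral coordination sphere.

octahedral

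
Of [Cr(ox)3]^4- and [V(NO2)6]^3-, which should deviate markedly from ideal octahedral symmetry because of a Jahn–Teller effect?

[Cr(ox)3]^4-: Ligand charges: each oxalate is −2. With an overall charge of −4 the chromium centre must be in the +2 oxidation state. Group 6 minus oxidation state 2 gives a d⁴ configuration. Oxalate is a weak-field ligand for a first-row metal, so the complex is high-spin. The t₂g³e_g¹ (high-spin) configuration has an unevenly filled e_g set; the Jahn–Teller theorem predicts a tetragonal distortion (typically axial elongation) to lift the degeneracy.
[V(NO2)6]^3-: Ligand charges: each nitro (N-bound nitrite) is −1. With an overall charge of −3 the vanadium centre must be in the +3 oxidation state. V sits in group 5, so the d-electron count is 5 − 3 = 2. The d² configuration leaves the e_g set evenly filled (or empty) — no strong Jahn–Teller driving force.

[Cr(ox)3]^4-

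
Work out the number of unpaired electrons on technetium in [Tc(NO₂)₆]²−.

Summing ligand charges against the −2 overall charge gives an oxidation state of +4 for technetium.
Tc sits in group 7, so the d-electron count is 7 − 4 = 3.
In an octahedral field the d³ configuration is t₂g³e_g⁰ (only one arrangement possible), giving 3 unpaired electrons.

3 unpaired electrons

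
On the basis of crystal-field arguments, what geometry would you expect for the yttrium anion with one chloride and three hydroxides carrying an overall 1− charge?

Each chloride is −1; each hydroxide is −1; balancing the −1 overall charge requires Y(III).
Yttrium is a group-3 element; Y(III) is therefore d⁰.
Coordination number: 4.
A d⁰ ion has no crystal-field stabilisation preference between square planar and tetrahedral, so four ligands adopt the sterically favoured tetrahedral geometry.

tetrahedral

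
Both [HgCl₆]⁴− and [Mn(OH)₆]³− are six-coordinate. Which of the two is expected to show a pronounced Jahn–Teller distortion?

[HgCl₆]⁴−: Each chloride is −1; balancing the −4 overall charge requires Hg(II). Mercury is a group-12 element; Hg(II) is therefore d¹⁰. The d¹⁰ configuration leaves the e_g set evenly filled (or empty) — no strong Jahn–Teller driving force.
[Mn(OH)₆]³−: Summing ligand charges against the −3 overall charge gives an oxidation state of +3 for manganese. Mn sits in group 7, so the d-electron count is 7 − 3 = 4. Hydroxide is a weak-field ligand for a first-row metal, so the complex is high-spin. The t₂g³e_g¹ (high-spin) configuration has an unevenly filled e_g set; the Jahn–Teller theorem predicts a tetragonal distortion (typically axial elongation) to lift the degeneracy.

[Mn(OH)₆]³−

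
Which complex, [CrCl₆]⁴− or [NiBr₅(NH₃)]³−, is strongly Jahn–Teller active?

[CrCl₆]⁴−

[CrCl₆]⁴−: Each chloride is −1; balancing the −4 overall charge requires Cr(II). Cr sits in group 6, so the d-electron count is 6 − 2 = 4. Chloride is a weak-field ligand for a first-row metal, so the complex is high-spin. The t₂g³e_g¹ (high-spin) configuration has an unevenly filled e_g set; the Jahn–Teller theorem predicts a tetragonal distortion (typically axial elongation) to lift the degeneracy.
[NiBr₅(NH₃)]³−: Summing ligand charges against the −3 overall charge gives an oxidation state of +2 for nickel. Ni sits in group 10, so the d-electron count is 10 − 2 = 8. The d⁸ configuration leaves the e_g set evenly filled (or empty) — no strong Jahn–Teller driving force.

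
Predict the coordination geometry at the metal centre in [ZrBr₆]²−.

octahedral

Each bromide is −1; balancing the −2 overall charge requires Zr(IV).
Group 4 minus oxidation state 4 gives a d⁰ configuration.
With 6 monodentate ligands the coordination number is 6.
Six donors around a single metal centre give an octahedral coordination sphere.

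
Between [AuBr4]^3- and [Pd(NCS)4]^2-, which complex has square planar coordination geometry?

For [AuBr4]^3-: Each bromide is −1; balancing the −3 overall charge requires Au(I). Group 11 minus oxidation state 1 gives a d¹⁰ configuration. A d¹⁰ ion has no crystal-field stabilisation preference between square planar and tetrahedral, so four ligands adopt the sterically favoured tetrahedral geometry. → tetrahedral.
For [Pd(NCS)4]^2-: Ligand charges: each isothiocyanate is −1. With an overall charge of −2 the palladium centre must be in the +2 oxidation state. Palladium is a group-10 element; Pd(II) is therefore d⁸. A 4d d⁸ ion has a large crystal-field splitting; square planar leaves the high-energy d_{x²−y²} orbital empty and maximises CFSE. → square planar.

[Pd(NCS)4]^2-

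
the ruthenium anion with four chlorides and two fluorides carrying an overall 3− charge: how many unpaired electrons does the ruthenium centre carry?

1 unpaired electron

Ligand charges: each chloride is −1; each fluoride is −1. With an overall charge of −3 the ruthenium centre must be in the +3 oxidation state.
Ruthenium is a group-8 element; Ru(III) is therefore d⁵.
The spin state decides the count: a 4d ion has a large Δₒ and is invariably low-spin.
An octahedral low-spin d⁵ ion is t₂g⁵e_g⁰, giving 1 unpaired electron.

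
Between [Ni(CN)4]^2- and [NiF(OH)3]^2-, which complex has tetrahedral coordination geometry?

[NiF(OH)3]^2-

For [Ni(CN)4]^2-: Each cyanide is −1; balancing the −2 overall charge requires Ni(II). Ni sits in group 10, so the d-electron count is 10 − 2 = 8. Cyanide is a strong-field ligand (high in the spectrochemical series). A 3d d⁸ ion with strong-field ligands gains enough CFSE to favour square planar over tetrahedral. → square planar.
For [NiF(OH)3]^2-: Summing ligand charges against the −2 overall charge gives an oxidation state of +2 for nickel. Group 10 minus oxidation state 2 gives a d⁸ configuration. Fluoride and hydroxide are weak-field ligands. With weak-field ligands the CFSE gain from square planar is small, so a 3d d⁸ ion takes the sterically preferred tetrahedral geometry. → tetrahedral.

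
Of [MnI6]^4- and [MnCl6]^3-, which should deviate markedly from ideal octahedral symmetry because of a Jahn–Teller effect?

[MnI6]^4-: Summing ligand charges against the −4 overall charge gives an oxidation state of +2 for manganese. Mn sits in group 7, so the d-electron count is 7 − 2 = 5. Iodide is a weak-field ligand for a first-row metal, so the complex is high-spin. The d⁵ configuration leaves the e_g set evenly filled (or empty) — no strong Jahn–Teller driving force.
[MnCl6]^3-: Ligand charges: each chloride is −1. With an overall charge of −3 the manganese centre must be in the +3 oxidation state. Manganese is a group-7 element; Mn(III) is therefore d⁴. Chloride is a weak-field ligand for a first-row metal, so the complex is high-spin. The t₂g³e_g¹ (high-spin) configuration has an unevenly filled e_g set; the Jahn–Teller theorem predicts a tetragonal distortion (typically axial elongation) to lift the degeneracy.

[MnCl6]^3-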